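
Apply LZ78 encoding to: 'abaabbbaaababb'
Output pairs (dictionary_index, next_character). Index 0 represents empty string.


LZ78 encoding steps:
Dictionary: {0: ''}
Step 1: w='' (idx 0), next='a' -> output (0, 'a'), add 'a' as idx 1
Step 2: w='' (idx 0), next='b' -> output (0, 'b'), add 'b' as idx 2
Step 3: w='a' (idx 1), next='a' -> output (1, 'a'), add 'aa' as idx 3
Step 4: w='b' (idx 2), next='b' -> output (2, 'b'), add 'bb' as idx 4
Step 5: w='b' (idx 2), next='a' -> output (2, 'a'), add 'ba' as idx 5
Step 6: w='aa' (idx 3), next='b' -> output (3, 'b'), add 'aab' as idx 6
Step 7: w='a' (idx 1), next='b' -> output (1, 'b'), add 'ab' as idx 7
Step 8: w='b' (idx 2), end of input -> output (2, '')


Encoded: [(0, 'a'), (0, 'b'), (1, 'a'), (2, 'b'), (2, 'a'), (3, 'b'), (1, 'b'), (2, '')]


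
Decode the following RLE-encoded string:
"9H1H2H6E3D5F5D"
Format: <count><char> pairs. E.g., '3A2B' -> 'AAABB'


Expanding each <count><char> pair:
  9H -> 'HHHHHHHHH'
  1H -> 'H'
  2H -> 'HH'
  6E -> 'EEEEEE'
  3D -> 'DDD'
  5F -> 'FFFFF'
  5D -> 'DDDDD'

Decoded = HHHHHHHHHHHHEEEEEEDDDFFFFFDDDDD


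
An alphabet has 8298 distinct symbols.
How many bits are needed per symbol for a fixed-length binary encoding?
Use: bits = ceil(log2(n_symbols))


log2(8298) = 13.0185
Bracket: 2^13 = 8192 < 8298 <= 2^14 = 16384
So ceil(log2(8298)) = 14

bits = ceil(log2(8298)) = ceil(13.0185) = 14 bits


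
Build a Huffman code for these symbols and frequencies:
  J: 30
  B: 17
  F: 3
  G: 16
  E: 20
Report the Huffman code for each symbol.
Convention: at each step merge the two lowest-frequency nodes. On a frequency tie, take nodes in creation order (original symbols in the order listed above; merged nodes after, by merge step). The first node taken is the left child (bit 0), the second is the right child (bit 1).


Huffman tree construction:
Step 1: Merge F(3) + G(16) = 19
Step 2: Merge B(17) + (F+G)(19) = 36
Step 3: Merge E(20) + J(30) = 50
Step 4: Merge (B+(F+G))(36) + (E+J)(50) = 86
Read each symbol's code off the tree from the root (left child = 0, right child = 1).

Codes:
  J: 11 (length 2)
  B: 00 (length 2)
  F: 010 (length 3)
  G: 011 (length 3)
  E: 10 (length 2)
Average code length: 191/86 = 2.2209 bits/symbol


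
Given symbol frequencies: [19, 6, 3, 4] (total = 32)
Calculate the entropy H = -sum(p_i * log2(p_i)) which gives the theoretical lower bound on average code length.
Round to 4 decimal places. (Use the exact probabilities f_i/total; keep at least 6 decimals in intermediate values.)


Per-symbol terms -p_i * log2(p_i) with p_i = f_i/32:
  p = 19/32 = 0.593750: log2(p) = -0.752072, -p*log2(p) = 0.446543
  p = 6/32 = 0.187500: log2(p) = -2.415037, -p*log2(p) = 0.452820
  p = 3/32 = 0.093750: log2(p) = -3.415037, -p*log2(p) = 0.320160
  p = 4/32 = 0.125000: log2(p) = -3.000000, -p*log2(p) = 0.375000
H = 0.446543 + 0.452820 + 0.320160 + 0.375000 = 1.594523

H = 1.5945 bits/symbol


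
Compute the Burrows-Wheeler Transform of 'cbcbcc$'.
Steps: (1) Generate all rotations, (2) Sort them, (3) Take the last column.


Rotations (sorted):
  0: $cbcbcc -> last char: c
  1: bcbcc$c -> last char: c
  2: bcc$cbc -> last char: c
  3: c$cbcbc -> last char: c
  4: cbcbcc$ -> last char: $
  5: cbcc$cb -> last char: b
  6: cc$cbcb -> last char: b


BWT = cccc$bb


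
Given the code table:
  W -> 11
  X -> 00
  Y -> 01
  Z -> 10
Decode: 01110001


Decoding:
01 -> Y
11 -> W
00 -> X
01 -> Y


Result: YWXY


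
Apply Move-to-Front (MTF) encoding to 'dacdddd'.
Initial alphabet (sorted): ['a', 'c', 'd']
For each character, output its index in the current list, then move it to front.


MTF encoding:
'd': index 2 in ['a', 'c', 'd'] -> ['d', 'a', 'c']
'a': index 1 in ['d', 'a', 'c'] -> ['a', 'd', 'c']
'c': index 2 in ['a', 'd', 'c'] -> ['c', 'a', 'd']
'd': index 2 in ['c', 'a', 'd'] -> ['d', 'c', 'a']
'd': index 0 in ['d', 'c', 'a'] -> ['d', 'c', 'a']
'd': index 0 in ['d', 'c', 'a'] -> ['d', 'c', 'a']
'd': index 0 in ['d', 'c', 'a'] -> ['d', 'c', 'a']


Output: [2, 1, 2, 2, 0, 0, 0]


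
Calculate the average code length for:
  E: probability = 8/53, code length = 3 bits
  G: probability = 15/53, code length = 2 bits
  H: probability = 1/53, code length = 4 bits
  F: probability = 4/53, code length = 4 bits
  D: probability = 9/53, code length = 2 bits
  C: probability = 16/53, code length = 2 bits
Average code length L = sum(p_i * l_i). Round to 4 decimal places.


Weighted contributions p_i * l_i:
  E: (8/53) * 3 = 24/53
  G: (15/53) * 2 = 30/53
  H: (1/53) * 4 = 4/53
  F: (4/53) * 4 = 16/53
  D: (9/53) * 2 = 18/53
  C: (16/53) * 2 = 32/53
Sum = (24 + 30 + 4 + 16 + 18 + 32)/53 = 124/53

L = 124/53 = 2.3396 bits/symbol


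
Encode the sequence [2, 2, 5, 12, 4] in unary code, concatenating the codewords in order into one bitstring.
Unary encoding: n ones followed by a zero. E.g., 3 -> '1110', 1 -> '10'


Encode each number as n ones followed by a terminating 0:
  2 -> 110 (3 bits)
  2 -> 110 (3 bits)
  5 -> 111110 (6 bits)
  12 -> 1111111111110 (13 bits)
  4 -> 11110 (5 bits)
Total length = 3 + 3 + 6 + 13 + 5 = 30 bits.

Unary([2, 2, 5, 12, 4]) = 110110111110111111111111011110 (30 bits)


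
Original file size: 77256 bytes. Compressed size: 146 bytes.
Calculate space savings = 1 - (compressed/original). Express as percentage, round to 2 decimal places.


ratio = compressed/original = 146/77256 = 0.00189
savings = 1 - ratio = 1 - 0.00189 = 0.99811
as a percentage: 0.99811 * 100 = 99.81%

Space savings = 1 - 146/77256 = 99.81%


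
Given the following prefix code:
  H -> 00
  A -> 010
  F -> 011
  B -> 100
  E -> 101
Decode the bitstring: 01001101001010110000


Decoding step by step:
Bits 010 -> A
Bits 011 -> F
Bits 010 -> A
Bits 010 -> A
Bits 101 -> E
Bits 100 -> B
Bits 00 -> H


Decoded message: AFAAEBH


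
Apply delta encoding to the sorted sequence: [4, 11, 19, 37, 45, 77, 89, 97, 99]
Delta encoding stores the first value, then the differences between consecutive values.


First value: 4
Deltas:
  11 - 4 = 7
  19 - 11 = 8
  37 - 19 = 18
  45 - 37 = 8
  77 - 45 = 32
  89 - 77 = 12
  97 - 89 = 8
  99 - 97 = 2


Delta encoded: [4, 7, 8, 18, 8, 32, 12, 8, 2]


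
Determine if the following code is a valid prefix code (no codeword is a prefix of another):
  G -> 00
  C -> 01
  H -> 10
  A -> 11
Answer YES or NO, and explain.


Checking each pair (does one codeword prefix another?):
  G='00' vs C='01': no prefix
  G='00' vs H='10': no prefix
  G='00' vs A='11': no prefix
  C='01' vs G='00': no prefix
  C='01' vs H='10': no prefix
  C='01' vs A='11': no prefix
  H='10' vs G='00': no prefix
  H='10' vs C='01': no prefix
  H='10' vs A='11': no prefix
  A='11' vs G='00': no prefix
  A='11' vs C='01': no prefix
  A='11' vs H='10': no prefix
No violation found over all pairs.

YES -- this is a valid prefix code. No codeword is a prefix of any other codeword.


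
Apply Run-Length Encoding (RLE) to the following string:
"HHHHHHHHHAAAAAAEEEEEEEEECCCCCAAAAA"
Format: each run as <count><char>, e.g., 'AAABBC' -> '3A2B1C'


Scanning runs left to right:
  i=0: run of 'H' x 9 -> '9H'
  i=9: run of 'A' x 6 -> '6A'
  i=15: run of 'E' x 9 -> '9E'
  i=24: run of 'C' x 5 -> '5C'
  i=29: run of 'A' x 5 -> '5A'

RLE = 9H6A9E5C5A


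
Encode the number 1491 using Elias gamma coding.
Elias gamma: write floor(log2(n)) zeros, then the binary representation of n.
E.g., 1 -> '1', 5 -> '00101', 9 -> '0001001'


num_bits = floor(log2(1491)) + 1 = 11
leading_zeros = num_bits - 1 = 10
binary(1491) = 10111010011

Elias gamma(1491) = '0000000000' + '10111010011' = 000000000010111010011 (21 bits)


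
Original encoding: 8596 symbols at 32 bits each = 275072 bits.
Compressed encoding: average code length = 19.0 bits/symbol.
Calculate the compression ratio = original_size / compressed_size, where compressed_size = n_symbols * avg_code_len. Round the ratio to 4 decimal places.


original_size = n_symbols * orig_bits = 8596 * 32 = 275072 bits
compressed_size = n_symbols * avg_code_len = 8596 * 19.0 = 163324.0 bits
ratio = original_size / compressed_size = 275072 / 163324.0 = 1.6842

Compression ratio = 1.6842


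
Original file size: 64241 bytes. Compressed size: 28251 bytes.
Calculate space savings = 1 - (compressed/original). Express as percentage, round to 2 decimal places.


ratio = compressed/original = 28251/64241 = 0.439766
savings = 1 - ratio = 1 - 0.439766 = 0.560234
as a percentage: 0.560234 * 100 = 56.02%

Space savings = 1 - 28251/64241 = 56.02%


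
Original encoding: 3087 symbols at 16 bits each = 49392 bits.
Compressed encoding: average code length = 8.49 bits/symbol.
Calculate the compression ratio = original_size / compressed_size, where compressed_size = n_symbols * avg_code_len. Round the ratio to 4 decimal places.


original_size = n_symbols * orig_bits = 3087 * 16 = 49392 bits
compressed_size = n_symbols * avg_code_len = 3087 * 8.49 = 26208.63 bits
ratio = original_size / compressed_size = 49392 / 26208.63 = 1.8846

Compression ratio = 1.8846


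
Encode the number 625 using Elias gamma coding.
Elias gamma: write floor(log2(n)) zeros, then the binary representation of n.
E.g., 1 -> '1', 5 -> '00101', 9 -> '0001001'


num_bits = floor(log2(625)) + 1 = 10
leading_zeros = num_bits - 1 = 9
binary(625) = 1001110001

Elias gamma(625) = '000000000' + '1001110001' = 0000000001001110001 (19 bits)


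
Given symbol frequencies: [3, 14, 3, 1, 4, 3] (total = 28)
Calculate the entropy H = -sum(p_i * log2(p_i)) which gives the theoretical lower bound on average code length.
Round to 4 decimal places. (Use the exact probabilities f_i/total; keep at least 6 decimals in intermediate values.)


Per-symbol terms -p_i * log2(p_i) with p_i = f_i/28:
  p = 3/28 = 0.107143: log2(p) = -3.222392, -p*log2(p) = 0.345256
  p = 14/28 = 0.500000: log2(p) = -1.000000, -p*log2(p) = 0.500000
  p = 3/28 = 0.107143: log2(p) = -3.222392, -p*log2(p) = 0.345256
  p = 1/28 = 0.035714: log2(p) = -4.807355, -p*log2(p) = 0.171691
  p = 4/28 = 0.142857: log2(p) = -2.807355, -p*log2(p) = 0.401051
  p = 3/28 = 0.107143: log2(p) = -3.222392, -p*log2(p) = 0.345256
H = 0.345256 + 0.500000 + 0.345256 + 0.171691 + 0.401051 + 0.345256 = 2.108510

H = 2.1085 bits/symbol


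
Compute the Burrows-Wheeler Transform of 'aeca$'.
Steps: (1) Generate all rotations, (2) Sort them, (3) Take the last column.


Rotations (sorted):
  0: $aeca -> last char: a
  1: a$aec -> last char: c
  2: aeca$ -> last char: $
  3: ca$ae -> last char: e
  4: eca$a -> last char: a


BWT = ac$ea


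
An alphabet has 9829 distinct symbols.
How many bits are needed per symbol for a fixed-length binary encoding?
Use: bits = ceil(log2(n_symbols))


log2(9829) = 13.2628
Bracket: 2^13 = 8192 < 9829 <= 2^14 = 16384
So ceil(log2(9829)) = 14

bits = ceil(log2(9829)) = ceil(13.2628) = 14 bits


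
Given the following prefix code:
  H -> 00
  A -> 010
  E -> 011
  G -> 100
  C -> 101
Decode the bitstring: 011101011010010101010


Decoding step by step:
Bits 011 -> E
Bits 101 -> C
Bits 011 -> E
Bits 010 -> A
Bits 010 -> A
Bits 101 -> C
Bits 010 -> A


Decoded message: ECEAACA


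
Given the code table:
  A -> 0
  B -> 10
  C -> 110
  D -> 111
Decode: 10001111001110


Decoding:
10 -> B
0 -> A
0 -> A
111 -> D
10 -> B
0 -> A
111 -> D
0 -> A


Result: BAADBADA


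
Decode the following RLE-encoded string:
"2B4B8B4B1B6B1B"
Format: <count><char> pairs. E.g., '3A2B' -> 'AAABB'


Expanding each <count><char> pair:
  2B -> 'BB'
  4B -> 'BBBB'
  8B -> 'BBBBBBBB'
  4B -> 'BBBB'
  1B -> 'B'
  6B -> 'BBBBBB'
  1B -> 'B'

Decoded = BBBBBBBBBBBBBBBBBBBBBBBBBB


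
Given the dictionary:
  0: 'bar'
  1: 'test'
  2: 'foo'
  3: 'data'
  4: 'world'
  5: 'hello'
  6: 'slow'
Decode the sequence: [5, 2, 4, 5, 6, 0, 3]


Look up each index in the dictionary:
  5 -> 'hello'
  2 -> 'foo'
  4 -> 'world'
  5 -> 'hello'
  6 -> 'slow'
  0 -> 'bar'
  3 -> 'data'

Decoded: "hello foo world hello slow bar data"


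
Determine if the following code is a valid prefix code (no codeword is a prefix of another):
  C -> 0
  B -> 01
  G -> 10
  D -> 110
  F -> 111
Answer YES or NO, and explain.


Checking each pair (does one codeword prefix another?):
  C='0' vs B='01': prefix -- VIOLATION

NO -- this is NOT a valid prefix code. C (0) is a prefix of B (01).


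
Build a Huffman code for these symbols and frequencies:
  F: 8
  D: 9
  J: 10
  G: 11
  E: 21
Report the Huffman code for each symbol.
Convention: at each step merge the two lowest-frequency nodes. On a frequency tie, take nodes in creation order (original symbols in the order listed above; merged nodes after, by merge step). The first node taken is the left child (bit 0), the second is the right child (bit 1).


Huffman tree construction:
Step 1: Merge F(8) + D(9) = 17
Step 2: Merge J(10) + G(11) = 21
Step 3: Merge (F+D)(17) + E(21) = 38
Step 4: Merge (J+G)(21) + ((F+D)+E)(38) = 59
Read each symbol's code off the tree from the root (left child = 0, right child = 1).

Codes:
  F: 100 (length 3)
  D: 101 (length 3)
  J: 00 (length 2)
  G: 01 (length 2)
  E: 11 (length 2)
Average code length: 135/59 = 2.2881 bits/symbol


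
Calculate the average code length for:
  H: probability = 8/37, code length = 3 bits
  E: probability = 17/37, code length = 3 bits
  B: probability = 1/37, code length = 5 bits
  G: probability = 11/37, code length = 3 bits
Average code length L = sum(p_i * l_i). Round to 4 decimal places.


Weighted contributions p_i * l_i:
  H: (8/37) * 3 = 24/37
  E: (17/37) * 3 = 51/37
  B: (1/37) * 5 = 5/37
  G: (11/37) * 3 = 33/37
Sum = (24 + 51 + 5 + 33)/37 = 113/37

L = 113/37 = 3.0541 bits/symbol


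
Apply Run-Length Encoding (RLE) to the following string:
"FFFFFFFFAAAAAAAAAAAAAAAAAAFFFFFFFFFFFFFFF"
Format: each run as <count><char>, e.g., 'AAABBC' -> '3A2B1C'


Scanning runs left to right:
  i=0: run of 'F' x 8 -> '8F'
  i=8: run of 'A' x 18 -> '18A'
  i=26: run of 'F' x 15 -> '15F'

RLE = 8F18A15F


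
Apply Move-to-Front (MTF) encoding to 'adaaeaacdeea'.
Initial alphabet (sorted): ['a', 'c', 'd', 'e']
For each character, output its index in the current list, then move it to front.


MTF encoding:
'a': index 0 in ['a', 'c', 'd', 'e'] -> ['a', 'c', 'd', 'e']
'd': index 2 in ['a', 'c', 'd', 'e'] -> ['d', 'a', 'c', 'e']
'a': index 1 in ['d', 'a', 'c', 'e'] -> ['a', 'd', 'c', 'e']
'a': index 0 in ['a', 'd', 'c', 'e'] -> ['a', 'd', 'c', 'e']
'e': index 3 in ['a', 'd', 'c', 'e'] -> ['e', 'a', 'd', 'c']
'a': index 1 in ['e', 'a', 'd', 'c'] -> ['a', 'e', 'd', 'c']
'a': index 0 in ['a', 'e', 'd', 'c'] -> ['a', 'e', 'd', 'c']
'c': index 3 in ['a', 'e', 'd', 'c'] -> ['c', 'a', 'e', 'd']
'd': index 3 in ['c', 'a', 'e', 'd'] -> ['d', 'c', 'a', 'e']
'e': index 3 in ['d', 'c', 'a', 'e'] -> ['e', 'd', 'c', 'a']
'e': index 0 in ['e', 'd', 'c', 'a'] -> ['e', 'd', 'c', 'a']
'a': index 3 in ['e', 'd', 'c', 'a'] -> ['a', 'e', 'd', 'c']


Output: [0, 2, 1, 0, 3, 1, 0, 3, 3, 3, 0, 3]


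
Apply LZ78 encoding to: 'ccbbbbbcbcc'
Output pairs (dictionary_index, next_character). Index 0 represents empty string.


LZ78 encoding steps:
Dictionary: {0: ''}
Step 1: w='' (idx 0), next='c' -> output (0, 'c'), add 'c' as idx 1
Step 2: w='c' (idx 1), next='b' -> output (1, 'b'), add 'cb' as idx 2
Step 3: w='' (idx 0), next='b' -> output (0, 'b'), add 'b' as idx 3
Step 4: w='b' (idx 3), next='b' -> output (3, 'b'), add 'bb' as idx 4
Step 5: w='b' (idx 3), next='c' -> output (3, 'c'), add 'bc' as idx 5
Step 6: w='bc' (idx 5), next='c' -> output (5, 'c'), add 'bcc' as idx 6


Encoded: [(0, 'c'), (1, 'b'), (0, 'b'), (3, 'b'), (3, 'c'), (5, 'c')]


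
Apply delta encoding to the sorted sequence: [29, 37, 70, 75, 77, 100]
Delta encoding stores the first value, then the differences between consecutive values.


First value: 29
Deltas:
  37 - 29 = 8
  70 - 37 = 33
  75 - 70 = 5
  77 - 75 = 2
  100 - 77 = 23


Delta encoded: [29, 8, 33, 5, 2, 23]


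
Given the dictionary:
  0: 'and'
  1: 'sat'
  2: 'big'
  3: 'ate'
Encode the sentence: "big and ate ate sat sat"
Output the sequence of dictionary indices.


Look up each word in the dictionary:
  'big' -> 2
  'and' -> 0
  'ate' -> 3
  'ate' -> 3
  'sat' -> 1
  'sat' -> 1

Encoded: [2, 0, 3, 3, 1, 1]


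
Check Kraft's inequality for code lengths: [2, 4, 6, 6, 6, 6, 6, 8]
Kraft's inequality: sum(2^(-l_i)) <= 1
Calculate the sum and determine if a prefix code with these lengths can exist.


Sum = 2^(-2) + 2^(-4) + 2^(-6) + 2^(-6) + 2^(-6) + 2^(-6) + 2^(-6) + 2^(-8)
    = 0.25 + 0.0625 + 0.015625 + 0.015625 + 0.015625 + 0.015625 + 0.015625 + 0.00390625
    = 101/256 = 0.39453125
Since 0.39453125 <= 1, Kraft's inequality IS satisfied.
A prefix code with these lengths CAN exist.

Kraft sum = 0.39453125. Satisfied.


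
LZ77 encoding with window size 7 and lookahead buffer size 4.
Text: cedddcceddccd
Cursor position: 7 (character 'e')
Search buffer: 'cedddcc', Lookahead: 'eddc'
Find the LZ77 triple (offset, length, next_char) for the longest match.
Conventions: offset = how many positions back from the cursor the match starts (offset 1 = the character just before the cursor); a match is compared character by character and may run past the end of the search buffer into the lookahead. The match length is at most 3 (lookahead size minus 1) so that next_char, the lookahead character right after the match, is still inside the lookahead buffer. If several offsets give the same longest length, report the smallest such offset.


Try each offset into the search buffer:
  offset=1 (pos 6, char 'c'): match length 0
  offset=2 (pos 5, char 'c'): match length 0
  offset=3 (pos 4, char 'd'): match length 0
  offset=4 (pos 3, char 'd'): match length 0
  offset=5 (pos 2, char 'd'): match length 0
  offset=6 (pos 1, char 'e'): match length 3
  offset=7 (pos 0, char 'c'): match length 0
Longest match has length 3 at offset 6.
next_char = character at position 7 + 3 = 10 -> 'c'

Best match: offset=6, length=3 (matching 'edd' starting at position 1)
LZ77 triple: (6, 3, 'c')


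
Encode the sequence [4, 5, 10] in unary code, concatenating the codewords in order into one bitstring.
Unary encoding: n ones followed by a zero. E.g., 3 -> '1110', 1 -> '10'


Encode each number as n ones followed by a terminating 0:
  4 -> 11110 (5 bits)
  5 -> 111110 (6 bits)
  10 -> 11111111110 (11 bits)
Total length = 5 + 6 + 11 = 22 bits.

Unary([4, 5, 10]) = 1111011111011111111110 (22 bits)


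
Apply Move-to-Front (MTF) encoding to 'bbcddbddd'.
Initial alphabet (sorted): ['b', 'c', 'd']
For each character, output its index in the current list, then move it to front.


MTF encoding:
'b': index 0 in ['b', 'c', 'd'] -> ['b', 'c', 'd']
'b': index 0 in ['b', 'c', 'd'] -> ['b', 'c', 'd']
'c': index 1 in ['b', 'c', 'd'] -> ['c', 'b', 'd']
'd': index 2 in ['c', 'b', 'd'] -> ['d', 'c', 'b']
'd': index 0 in ['d', 'c', 'b'] -> ['d', 'c', 'b']
'b': index 2 in ['d', 'c', 'b'] -> ['b', 'd', 'c']
'd': index 1 in ['b', 'd', 'c'] -> ['d', 'b', 'c']
'd': index 0 in ['d', 'b', 'c'] -> ['d', 'b', 'c']
'd': index 0 in ['d', 'b', 'c'] -> ['d', 'b', 'c']


Output: [0, 0, 1, 2, 0, 2, 1, 0, 0]


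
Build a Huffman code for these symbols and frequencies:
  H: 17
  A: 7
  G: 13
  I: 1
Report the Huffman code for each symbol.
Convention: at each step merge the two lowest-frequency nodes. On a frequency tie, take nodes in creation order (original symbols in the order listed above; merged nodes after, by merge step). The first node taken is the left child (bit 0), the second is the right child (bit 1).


Huffman tree construction:
Step 1: Merge I(1) + A(7) = 8
Step 2: Merge (I+A)(8) + G(13) = 21
Step 3: Merge H(17) + ((I+A)+G)(21) = 38
Read each symbol's code off the tree from the root (left child = 0, right child = 1).

Codes:
  H: 0 (length 1)
  A: 101 (length 3)
  G: 11 (length 2)
  I: 100 (length 3)
Average code length: 67/38 = 1.7632 bits/symbol


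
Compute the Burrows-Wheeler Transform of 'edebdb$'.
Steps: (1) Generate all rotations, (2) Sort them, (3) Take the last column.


Rotations (sorted):
  0: $edebdb -> last char: b
  1: b$edebd -> last char: d
  2: bdb$ede -> last char: e
  3: db$edeb -> last char: b
  4: debdb$e -> last char: e
  5: ebdb$ed -> last char: d
  6: edebdb$ -> last char: $


BWT = bdebed$


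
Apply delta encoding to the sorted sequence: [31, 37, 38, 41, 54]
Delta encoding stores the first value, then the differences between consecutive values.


First value: 31
Deltas:
  37 - 31 = 6
  38 - 37 = 1
  41 - 38 = 3
  54 - 41 = 13


Delta encoded: [31, 6, 1, 3, 13]


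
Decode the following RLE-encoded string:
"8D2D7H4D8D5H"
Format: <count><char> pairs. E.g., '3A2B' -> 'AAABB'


Expanding each <count><char> pair:
  8D -> 'DDDDDDDD'
  2D -> 'DD'
  7H -> 'HHHHHHH'
  4D -> 'DDDD'
  8D -> 'DDDDDDDD'
  5H -> 'HHHHH'

Decoded = DDDDDDDDDDHHHHHHHDDDDDDDDDDDDHHHHH


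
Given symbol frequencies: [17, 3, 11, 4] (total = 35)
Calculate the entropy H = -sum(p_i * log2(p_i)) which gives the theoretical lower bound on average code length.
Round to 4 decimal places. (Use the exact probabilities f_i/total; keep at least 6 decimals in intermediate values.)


Per-symbol terms -p_i * log2(p_i) with p_i = f_i/35:
  p = 17/35 = 0.485714: log2(p) = -1.041820, -p*log2(p) = 0.506027
  p = 3/35 = 0.085714: log2(p) = -3.544321, -p*log2(p) = 0.303799
  p = 11/35 = 0.314286: log2(p) = -1.669851, -p*log2(p) = 0.524810
  p = 4/35 = 0.114286: log2(p) = -3.129283, -p*log2(p) = 0.357632
H = 0.506027 + 0.303799 + 0.524810 + 0.357632 = 1.692268

H = 1.6923 bits/symbol


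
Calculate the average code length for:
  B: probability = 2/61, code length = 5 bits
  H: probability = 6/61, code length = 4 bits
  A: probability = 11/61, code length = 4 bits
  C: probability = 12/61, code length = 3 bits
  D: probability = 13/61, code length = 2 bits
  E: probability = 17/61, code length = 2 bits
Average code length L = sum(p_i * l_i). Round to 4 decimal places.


Weighted contributions p_i * l_i:
  B: (2/61) * 5 = 10/61
  H: (6/61) * 4 = 24/61
  A: (11/61) * 4 = 44/61
  C: (12/61) * 3 = 36/61
  D: (13/61) * 2 = 26/61
  E: (17/61) * 2 = 34/61
Sum = (10 + 24 + 44 + 36 + 26 + 34)/61 = 174/61

L = 174/61 = 2.8525 bits/symbol


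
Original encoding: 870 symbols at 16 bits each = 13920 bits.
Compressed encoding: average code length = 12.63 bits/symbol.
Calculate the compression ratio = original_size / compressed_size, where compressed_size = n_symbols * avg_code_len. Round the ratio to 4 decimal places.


original_size = n_symbols * orig_bits = 870 * 16 = 13920 bits
compressed_size = n_symbols * avg_code_len = 870 * 12.63 = 10988.1 bits
ratio = original_size / compressed_size = 13920 / 10988.1 = 1.2668

Compression ratio = 1.2668


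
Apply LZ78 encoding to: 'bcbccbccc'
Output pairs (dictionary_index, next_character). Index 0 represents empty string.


LZ78 encoding steps:
Dictionary: {0: ''}
Step 1: w='' (idx 0), next='b' -> output (0, 'b'), add 'b' as idx 1
Step 2: w='' (idx 0), next='c' -> output (0, 'c'), add 'c' as idx 2
Step 3: w='b' (idx 1), next='c' -> output (1, 'c'), add 'bc' as idx 3
Step 4: w='c' (idx 2), next='b' -> output (2, 'b'), add 'cb' as idx 4
Step 5: w='c' (idx 2), next='c' -> output (2, 'c'), add 'cc' as idx 5
Step 6: w='c' (idx 2), end of input -> output (2, '')


Encoded: [(0, 'b'), (0, 'c'), (1, 'c'), (2, 'b'), (2, 'c'), (2, '')]


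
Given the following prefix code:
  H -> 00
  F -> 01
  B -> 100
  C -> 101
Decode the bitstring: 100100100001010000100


Decoding step by step:
Bits 100 -> B
Bits 100 -> B
Bits 100 -> B
Bits 00 -> H
Bits 101 -> C
Bits 00 -> H
Bits 00 -> H
Bits 100 -> B


Decoded message: BBBHCHHB


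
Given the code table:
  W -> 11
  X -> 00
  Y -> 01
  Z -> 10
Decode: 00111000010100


Decoding:
00 -> X
11 -> W
10 -> Z
00 -> X
01 -> Y
01 -> Y
00 -> X


Result: XWZXYYX


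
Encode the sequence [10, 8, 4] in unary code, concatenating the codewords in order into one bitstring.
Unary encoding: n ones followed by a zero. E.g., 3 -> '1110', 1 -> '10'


Encode each number as n ones followed by a terminating 0:
  10 -> 11111111110 (11 bits)
  8 -> 111111110 (9 bits)
  4 -> 11110 (5 bits)
Total length = 11 + 9 + 5 = 25 bits.

Unary([10, 8, 4]) = 1111111111011111111011110 (25 bits)


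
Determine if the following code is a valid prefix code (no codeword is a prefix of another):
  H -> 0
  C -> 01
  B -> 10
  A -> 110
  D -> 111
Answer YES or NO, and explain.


Checking each pair (does one codeword prefix another?):
  H='0' vs C='01': prefix -- VIOLATION

NO -- this is NOT a valid prefix code. H (0) is a prefix of C (01).


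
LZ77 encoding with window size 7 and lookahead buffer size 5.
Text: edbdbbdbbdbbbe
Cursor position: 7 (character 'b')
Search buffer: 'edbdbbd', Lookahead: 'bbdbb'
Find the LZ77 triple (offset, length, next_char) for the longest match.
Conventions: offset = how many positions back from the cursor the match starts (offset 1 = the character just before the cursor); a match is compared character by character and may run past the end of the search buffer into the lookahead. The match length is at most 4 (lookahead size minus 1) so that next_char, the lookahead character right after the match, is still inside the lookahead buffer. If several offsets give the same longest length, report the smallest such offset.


Try each offset into the search buffer:
  offset=1 (pos 6, char 'd'): match length 0
  offset=2 (pos 5, char 'b'): match length 1
  offset=3 (pos 4, char 'b'): match length 4
  offset=4 (pos 3, char 'd'): match length 0
  offset=5 (pos 2, char 'b'): match length 1
  offset=6 (pos 1, char 'd'): match length 0
  offset=7 (pos 0, char 'e'): match length 0
Longest match has length 4 at offset 3.
next_char = character at position 7 + 4 = 11 -> 'b'

Best match: offset=3, length=4 (matching 'bbdb' starting at position 4)
LZ77 triple: (3, 4, 'b')


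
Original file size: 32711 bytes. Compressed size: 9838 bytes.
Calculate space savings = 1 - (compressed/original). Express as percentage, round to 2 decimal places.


ratio = compressed/original = 9838/32711 = 0.300755
savings = 1 - ratio = 1 - 0.300755 = 0.699245
as a percentage: 0.699245 * 100 = 69.92%

Space savings = 1 - 9838/32711 = 69.92%


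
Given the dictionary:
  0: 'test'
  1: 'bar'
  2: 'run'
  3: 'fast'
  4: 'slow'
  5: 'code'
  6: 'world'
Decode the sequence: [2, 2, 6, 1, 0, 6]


Look up each index in the dictionary:
  2 -> 'run'
  2 -> 'run'
  6 -> 'world'
  1 -> 'bar'
  0 -> 'test'
  6 -> 'world'

Decoded: "run run world bar test world"


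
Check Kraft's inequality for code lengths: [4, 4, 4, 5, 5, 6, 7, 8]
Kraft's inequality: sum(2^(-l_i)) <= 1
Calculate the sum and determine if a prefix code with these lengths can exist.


Sum = 2^(-4) + 2^(-4) + 2^(-4) + 2^(-5) + 2^(-5) + 2^(-6) + 2^(-7) + 2^(-8)
    = 0.0625 + 0.0625 + 0.0625 + 0.03125 + 0.03125 + 0.015625 + 0.0078125 + 0.00390625
    = 71/256 = 0.27734375
Since 0.27734375 <= 1, Kraft's inequality IS satisfied.
A prefix code with these lengths CAN exist.

Kraft sum = 0.27734375. Satisfied.


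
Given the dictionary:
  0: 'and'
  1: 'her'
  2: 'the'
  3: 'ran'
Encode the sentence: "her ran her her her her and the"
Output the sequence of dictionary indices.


Look up each word in the dictionary:
  'her' -> 1
  'ran' -> 3
  'her' -> 1
  'her' -> 1
  'her' -> 1
  'her' -> 1
  'and' -> 0
  'the' -> 2

Encoded: [1, 3, 1, 1, 1, 1, 0, 2]


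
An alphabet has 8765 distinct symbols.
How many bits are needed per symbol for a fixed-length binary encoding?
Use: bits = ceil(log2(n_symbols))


log2(8765) = 13.0975
Bracket: 2^13 = 8192 < 8765 <= 2^14 = 16384
So ceil(log2(8765)) = 14

bits = ceil(log2(8765)) = ceil(13.0975) = 14 bits


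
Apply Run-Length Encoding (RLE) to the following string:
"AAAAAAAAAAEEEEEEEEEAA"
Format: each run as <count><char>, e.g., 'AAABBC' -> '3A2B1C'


Scanning runs left to right:
  i=0: run of 'A' x 10 -> '10A'
  i=10: run of 'E' x 9 -> '9E'
  i=19: run of 'A' x 2 -> '2A'

RLE = 10A9E2A


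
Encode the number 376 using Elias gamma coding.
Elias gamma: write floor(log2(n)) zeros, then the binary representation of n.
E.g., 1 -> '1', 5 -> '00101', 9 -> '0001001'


num_bits = floor(log2(376)) + 1 = 9
leading_zeros = num_bits - 1 = 8
binary(376) = 101111000

Elias gamma(376) = '00000000' + '101111000' = 00000000101111000 (17 bits)


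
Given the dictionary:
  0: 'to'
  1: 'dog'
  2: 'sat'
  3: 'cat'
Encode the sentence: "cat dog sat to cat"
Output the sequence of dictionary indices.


Look up each word in the dictionary:
  'cat' -> 3
  'dog' -> 1
  'sat' -> 2
  'to' -> 0
  'cat' -> 3

Encoded: [3, 1, 2, 0, 3]


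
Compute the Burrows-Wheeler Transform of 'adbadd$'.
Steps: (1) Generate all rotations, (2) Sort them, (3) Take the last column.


Rotations (sorted):
  0: $adbadd -> last char: d
  1: adbadd$ -> last char: $
  2: add$adb -> last char: b
  3: badd$ad -> last char: d
  4: d$adbad -> last char: d
  5: dbadd$a -> last char: a
  6: dd$adba -> last char: a


BWT = d$bddaa


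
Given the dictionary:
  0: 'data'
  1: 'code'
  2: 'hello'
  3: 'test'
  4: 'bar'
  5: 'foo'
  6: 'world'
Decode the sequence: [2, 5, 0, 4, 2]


Look up each index in the dictionary:
  2 -> 'hello'
  5 -> 'foo'
  0 -> 'data'
  4 -> 'bar'
  2 -> 'hello'

Decoded: "hello foo data bar hello"


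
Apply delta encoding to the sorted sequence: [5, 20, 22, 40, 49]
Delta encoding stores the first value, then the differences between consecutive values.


First value: 5
Deltas:
  20 - 5 = 15
  22 - 20 = 2
  40 - 22 = 18
  49 - 40 = 9


Delta encoded: [5, 15, 2, 18, 9]


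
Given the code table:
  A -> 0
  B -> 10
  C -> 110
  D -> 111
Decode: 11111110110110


Decoding:
111 -> D
111 -> D
10 -> B
110 -> C
110 -> C


Result: DDBCC


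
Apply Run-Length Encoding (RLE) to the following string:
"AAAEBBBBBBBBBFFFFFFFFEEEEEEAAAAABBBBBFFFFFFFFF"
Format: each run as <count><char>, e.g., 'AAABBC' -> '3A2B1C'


Scanning runs left to right:
  i=0: run of 'A' x 3 -> '3A'
  i=3: run of 'E' x 1 -> '1E'
  i=4: run of 'B' x 9 -> '9B'
  i=13: run of 'F' x 8 -> '8F'
  i=21: run of 'E' x 6 -> '6E'
  i=27: run of 'A' x 5 -> '5A'
  i=32: run of 'B' x 5 -> '5B'
  i=37: run of 'F' x 9 -> '9F'

RLE = 3A1E9B8F6E5A5B9F


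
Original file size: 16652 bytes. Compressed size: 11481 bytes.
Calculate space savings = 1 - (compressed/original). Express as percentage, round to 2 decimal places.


ratio = compressed/original = 11481/16652 = 0.689467
savings = 1 - ratio = 1 - 0.689467 = 0.310533
as a percentage: 0.310533 * 100 = 31.05%

Space savings = 1 - 11481/16652 = 31.05%


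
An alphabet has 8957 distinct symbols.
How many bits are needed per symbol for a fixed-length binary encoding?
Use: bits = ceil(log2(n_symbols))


log2(8957) = 13.1288
Bracket: 2^13 = 8192 < 8957 <= 2^14 = 16384
So ceil(log2(8957)) = 14

bits = ceil(log2(8957)) = ceil(13.1288) = 14 bits


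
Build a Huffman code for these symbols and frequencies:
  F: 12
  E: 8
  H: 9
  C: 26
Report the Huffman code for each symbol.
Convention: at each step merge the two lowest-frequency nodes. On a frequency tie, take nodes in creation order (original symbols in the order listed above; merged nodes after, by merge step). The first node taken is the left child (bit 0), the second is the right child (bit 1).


Huffman tree construction:
Step 1: Merge E(8) + H(9) = 17
Step 2: Merge F(12) + (E+H)(17) = 29
Step 3: Merge C(26) + (F+(E+H))(29) = 55
Read each symbol's code off the tree from the root (left child = 0, right child = 1).

Codes:
  F: 10 (length 2)
  E: 110 (length 3)
  H: 111 (length 3)
  C: 0 (length 1)
Average code length: 101/55 = 1.8364 bits/symbol


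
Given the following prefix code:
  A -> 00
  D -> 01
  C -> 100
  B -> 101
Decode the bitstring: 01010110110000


Decoding step by step:
Bits 01 -> D
Bits 01 -> D
Bits 01 -> D
Bits 101 -> B
Bits 100 -> C
Bits 00 -> A


Decoded message: DDDBCA


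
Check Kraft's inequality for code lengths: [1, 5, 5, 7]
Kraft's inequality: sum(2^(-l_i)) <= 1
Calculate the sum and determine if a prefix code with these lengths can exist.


Sum = 2^(-1) + 2^(-5) + 2^(-5) + 2^(-7)
    = 0.5 + 0.03125 + 0.03125 + 0.0078125
    = 73/128 = 0.5703125
Since 0.5703125 <= 1, Kraft's inequality IS satisfied.
A prefix code with these lengths CAN exist.

Kraft sum = 0.5703125. Satisfied.


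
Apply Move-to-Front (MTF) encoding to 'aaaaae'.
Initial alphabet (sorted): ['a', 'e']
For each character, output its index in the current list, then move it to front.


MTF encoding:
'a': index 0 in ['a', 'e'] -> ['a', 'e']
'a': index 0 in ['a', 'e'] -> ['a', 'e']
'a': index 0 in ['a', 'e'] -> ['a', 'e']
'a': index 0 in ['a', 'e'] -> ['a', 'e']
'a': index 0 in ['a', 'e'] -> ['a', 'e']
'e': index 1 in ['a', 'e'] -> ['e', 'a']


Output: [0, 0, 0, 0, 0, 1]


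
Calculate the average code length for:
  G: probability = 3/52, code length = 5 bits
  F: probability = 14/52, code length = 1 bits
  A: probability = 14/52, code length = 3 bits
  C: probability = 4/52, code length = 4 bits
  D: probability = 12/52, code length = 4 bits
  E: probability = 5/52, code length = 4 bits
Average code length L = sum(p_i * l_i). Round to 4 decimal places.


Weighted contributions p_i * l_i:
  G: (3/52) * 5 = 15/52
  F: (14/52) * 1 = 14/52
  A: (14/52) * 3 = 42/52
  C: (4/52) * 4 = 16/52
  D: (12/52) * 4 = 48/52
  E: (5/52) * 4 = 20/52
Sum = (15 + 14 + 42 + 16 + 48 + 20)/52 = 155/52

L = 155/52 = 2.9808 bits/symbol


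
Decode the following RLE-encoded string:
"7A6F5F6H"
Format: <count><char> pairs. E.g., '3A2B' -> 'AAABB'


Expanding each <count><char> pair:
  7A -> 'AAAAAAA'
  6F -> 'FFFFFF'
  5F -> 'FFFFF'
  6H -> 'HHHHHH'

Decoded = AAAAAAAFFFFFFFFFFFHHHHHH


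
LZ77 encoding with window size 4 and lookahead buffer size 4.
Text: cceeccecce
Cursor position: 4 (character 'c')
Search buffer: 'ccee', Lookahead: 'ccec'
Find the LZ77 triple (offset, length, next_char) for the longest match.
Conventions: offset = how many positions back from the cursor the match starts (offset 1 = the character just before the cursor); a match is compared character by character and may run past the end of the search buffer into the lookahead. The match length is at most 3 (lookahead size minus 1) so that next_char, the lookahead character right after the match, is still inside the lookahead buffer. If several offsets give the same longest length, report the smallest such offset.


Try each offset into the search buffer:
  offset=1 (pos 3, char 'e'): match length 0
  offset=2 (pos 2, char 'e'): match length 0
  offset=3 (pos 1, char 'c'): match length 1
  offset=4 (pos 0, char 'c'): match length 3
Longest match has length 3 at offset 4.
next_char = character at position 4 + 3 = 7 -> 'c'

Best match: offset=4, length=3 (matching 'cce' starting at position 0)
LZ77 triple: (4, 3, 'c')


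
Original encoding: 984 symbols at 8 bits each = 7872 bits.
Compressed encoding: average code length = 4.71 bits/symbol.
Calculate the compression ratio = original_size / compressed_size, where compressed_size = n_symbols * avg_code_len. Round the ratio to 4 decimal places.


original_size = n_symbols * orig_bits = 984 * 8 = 7872 bits
compressed_size = n_symbols * avg_code_len = 984 * 4.71 = 4634.64 bits
ratio = original_size / compressed_size = 7872 / 4634.64 = 1.6985

Compression ratio = 1.6985


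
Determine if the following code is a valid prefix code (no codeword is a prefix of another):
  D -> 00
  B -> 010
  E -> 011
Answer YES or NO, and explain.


Checking each pair (does one codeword prefix another?):
  D='00' vs B='010': no prefix
  D='00' vs E='011': no prefix
  B='010' vs D='00': no prefix
  B='010' vs E='011': no prefix
  E='011' vs D='00': no prefix
  E='011' vs B='010': no prefix
No violation found over all pairs.

YES -- this is a valid prefix code. No codeword is a prefix of any other codeword.


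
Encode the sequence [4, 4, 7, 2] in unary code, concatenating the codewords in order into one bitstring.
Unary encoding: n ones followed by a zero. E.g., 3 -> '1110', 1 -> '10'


Encode each number as n ones followed by a terminating 0:
  4 -> 11110 (5 bits)
  4 -> 11110 (5 bits)
  7 -> 11111110 (8 bits)
  2 -> 110 (3 bits)
Total length = 5 + 5 + 8 + 3 = 21 bits.

Unary([4, 4, 7, 2]) = 111101111011111110110 (21 bits)


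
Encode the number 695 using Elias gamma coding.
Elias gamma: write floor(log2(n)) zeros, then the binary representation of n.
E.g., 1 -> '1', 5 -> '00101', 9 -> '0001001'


num_bits = floor(log2(695)) + 1 = 10
leading_zeros = num_bits - 1 = 9
binary(695) = 1010110111

Elias gamma(695) = '000000000' + '1010110111' = 0000000001010110111 (19 bits)


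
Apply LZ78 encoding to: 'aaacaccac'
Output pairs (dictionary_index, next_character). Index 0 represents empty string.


LZ78 encoding steps:
Dictionary: {0: ''}
Step 1: w='' (idx 0), next='a' -> output (0, 'a'), add 'a' as idx 1
Step 2: w='a' (idx 1), next='a' -> output (1, 'a'), add 'aa' as idx 2
Step 3: w='' (idx 0), next='c' -> output (0, 'c'), add 'c' as idx 3
Step 4: w='a' (idx 1), next='c' -> output (1, 'c'), add 'ac' as idx 4
Step 5: w='c' (idx 3), next='a' -> output (3, 'a'), add 'ca' as idx 5
Step 6: w='c' (idx 3), end of input -> output (3, '')


Encoded: [(0, 'a'), (1, 'a'), (0, 'c'), (1, 'c'), (3, 'a'), (3, '')]


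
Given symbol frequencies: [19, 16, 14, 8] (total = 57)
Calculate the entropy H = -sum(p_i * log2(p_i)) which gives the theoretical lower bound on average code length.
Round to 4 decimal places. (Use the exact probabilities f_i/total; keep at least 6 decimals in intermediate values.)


Per-symbol terms -p_i * log2(p_i) with p_i = f_i/57:
  p = 19/57 = 0.333333: log2(p) = -1.584963, -p*log2(p) = 0.528321
  p = 16/57 = 0.280702: log2(p) = -1.832890, -p*log2(p) = 0.514495
  p = 14/57 = 0.245614: log2(p) = -2.025535, -p*log2(p) = 0.497500
  p = 8/57 = 0.140351: log2(p) = -2.832890, -p*log2(p) = 0.397599
H = 0.528321 + 0.514495 + 0.497500 + 0.397599 = 1.937915

H = 1.9379 bits/symbol


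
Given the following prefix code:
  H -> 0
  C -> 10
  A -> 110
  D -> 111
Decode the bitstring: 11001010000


Decoding step by step:
Bits 110 -> A
Bits 0 -> H
Bits 10 -> C
Bits 10 -> C
Bits 0 -> H
Bits 0 -> H
Bits 0 -> H


Decoded message: AHCCHHH


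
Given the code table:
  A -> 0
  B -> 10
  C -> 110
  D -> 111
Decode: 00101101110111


Decoding:
0 -> A
0 -> A
10 -> B
110 -> C
111 -> D
0 -> A
111 -> D


Result: AABCDAD


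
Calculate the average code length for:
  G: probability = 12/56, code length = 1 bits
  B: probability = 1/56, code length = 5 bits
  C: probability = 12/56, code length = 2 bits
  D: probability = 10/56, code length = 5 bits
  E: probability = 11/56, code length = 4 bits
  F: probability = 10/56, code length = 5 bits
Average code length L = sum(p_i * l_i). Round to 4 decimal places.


Weighted contributions p_i * l_i:
  G: (12/56) * 1 = 12/56
  B: (1/56) * 5 = 5/56
  C: (12/56) * 2 = 24/56
  D: (10/56) * 5 = 50/56
  E: (11/56) * 4 = 44/56
  F: (10/56) * 5 = 50/56
Sum = (12 + 5 + 24 + 50 + 44 + 50)/56 = 185/56

L = 185/56 = 3.3036 bits/symbol


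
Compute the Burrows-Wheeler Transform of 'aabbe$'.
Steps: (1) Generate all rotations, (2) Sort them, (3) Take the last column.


Rotations (sorted):
  0: $aabbe -> last char: e
  1: aabbe$ -> last char: $
  2: abbe$a -> last char: a
  3: bbe$aa -> last char: a
  4: be$aab -> last char: b
  5: e$aabb -> last char: b


BWT = e$aabb


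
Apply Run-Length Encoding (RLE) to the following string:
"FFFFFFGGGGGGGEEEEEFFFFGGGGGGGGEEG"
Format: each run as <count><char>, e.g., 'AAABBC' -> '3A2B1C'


Scanning runs left to right:
  i=0: run of 'F' x 6 -> '6F'
  i=6: run of 'G' x 7 -> '7G'
  i=13: run of 'E' x 5 -> '5E'
  i=18: run of 'F' x 4 -> '4F'
  i=22: run of 'G' x 8 -> '8G'
  i=30: run of 'E' x 2 -> '2E'
  i=32: run of 'G' x 1 -> '1G'

RLE = 6F7G5E4F8G2E1G


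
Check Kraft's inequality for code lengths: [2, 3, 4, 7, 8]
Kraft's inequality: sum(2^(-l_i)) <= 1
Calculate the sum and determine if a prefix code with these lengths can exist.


Sum = 2^(-2) + 2^(-3) + 2^(-4) + 2^(-7) + 2^(-8)
    = 0.25 + 0.125 + 0.0625 + 0.0078125 + 0.00390625
    = 115/256 = 0.44921875
Since 0.44921875 <= 1, Kraft's inequality IS satisfied.
A prefix code with these lengths CAN exist.

Kraft sum = 0.44921875. Satisfied.
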